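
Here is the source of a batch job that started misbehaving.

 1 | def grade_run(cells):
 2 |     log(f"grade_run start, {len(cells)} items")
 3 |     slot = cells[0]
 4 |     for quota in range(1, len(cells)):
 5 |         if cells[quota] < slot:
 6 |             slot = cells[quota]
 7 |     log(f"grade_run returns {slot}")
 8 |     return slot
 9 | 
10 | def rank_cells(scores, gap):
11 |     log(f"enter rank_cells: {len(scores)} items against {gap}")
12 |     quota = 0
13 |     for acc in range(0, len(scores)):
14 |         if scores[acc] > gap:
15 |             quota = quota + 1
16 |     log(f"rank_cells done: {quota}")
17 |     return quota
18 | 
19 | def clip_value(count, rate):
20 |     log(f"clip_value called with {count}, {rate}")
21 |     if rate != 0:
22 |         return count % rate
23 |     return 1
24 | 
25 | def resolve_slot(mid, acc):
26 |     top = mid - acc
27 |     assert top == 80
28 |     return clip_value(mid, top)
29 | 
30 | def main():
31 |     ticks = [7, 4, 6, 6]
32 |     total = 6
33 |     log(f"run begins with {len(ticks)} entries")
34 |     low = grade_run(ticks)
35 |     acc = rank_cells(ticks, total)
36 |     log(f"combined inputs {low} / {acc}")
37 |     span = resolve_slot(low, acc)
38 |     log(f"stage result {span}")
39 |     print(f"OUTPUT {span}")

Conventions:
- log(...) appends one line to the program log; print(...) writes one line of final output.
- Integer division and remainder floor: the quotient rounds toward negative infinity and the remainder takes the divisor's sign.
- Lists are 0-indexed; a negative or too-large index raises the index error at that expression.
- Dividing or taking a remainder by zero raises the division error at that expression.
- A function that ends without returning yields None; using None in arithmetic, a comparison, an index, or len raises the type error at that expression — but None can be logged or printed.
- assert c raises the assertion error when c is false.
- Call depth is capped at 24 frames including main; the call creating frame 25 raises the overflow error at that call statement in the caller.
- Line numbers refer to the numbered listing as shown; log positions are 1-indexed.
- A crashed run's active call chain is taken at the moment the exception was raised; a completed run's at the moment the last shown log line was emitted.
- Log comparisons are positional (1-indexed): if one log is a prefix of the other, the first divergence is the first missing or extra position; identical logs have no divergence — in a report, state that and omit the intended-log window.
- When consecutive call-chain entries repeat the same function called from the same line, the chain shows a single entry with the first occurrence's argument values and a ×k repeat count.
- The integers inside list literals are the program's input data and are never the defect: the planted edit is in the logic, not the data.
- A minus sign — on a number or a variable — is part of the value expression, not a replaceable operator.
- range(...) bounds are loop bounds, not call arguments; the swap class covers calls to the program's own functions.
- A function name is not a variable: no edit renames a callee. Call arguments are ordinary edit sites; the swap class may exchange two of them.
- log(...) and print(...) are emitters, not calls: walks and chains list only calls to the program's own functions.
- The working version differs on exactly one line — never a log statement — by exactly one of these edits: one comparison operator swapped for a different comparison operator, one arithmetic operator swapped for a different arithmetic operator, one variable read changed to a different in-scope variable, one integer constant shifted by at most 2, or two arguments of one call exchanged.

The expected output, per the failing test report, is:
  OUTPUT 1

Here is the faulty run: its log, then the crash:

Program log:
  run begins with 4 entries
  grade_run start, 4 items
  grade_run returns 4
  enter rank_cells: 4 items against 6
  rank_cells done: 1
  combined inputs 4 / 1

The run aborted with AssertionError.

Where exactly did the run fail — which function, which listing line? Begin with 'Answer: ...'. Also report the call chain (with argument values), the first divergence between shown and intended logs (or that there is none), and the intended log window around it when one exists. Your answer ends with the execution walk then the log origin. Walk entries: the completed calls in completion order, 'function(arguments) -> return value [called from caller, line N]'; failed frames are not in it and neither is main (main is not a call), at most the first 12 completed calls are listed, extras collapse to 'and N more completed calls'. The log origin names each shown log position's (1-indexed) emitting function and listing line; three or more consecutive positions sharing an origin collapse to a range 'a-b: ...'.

Answer: the error was raised in resolve_slot, line 27.
The tell: The faulty run's log stops after 6 lines; the working version's next line would be 'clip_value called with 4, 3'.
Call chain: main -> resolve_slot(4, 1) (called at line 37).
First divergence: position 7; the shown log stops at 6 lines while the working version next logs 'clip_value called with 4, 3'.
Intended log window:
  5: rank_cells done: 1
  6: combined inputs 4 / 1
  7: clip_value called with 4, 3
  8: stage result 1
Execution walk:
  grade_run([7, 4, 6, 6]) -> 4  [called from main, line 34]
  rank_cells([7, 4, 6, 6], 6) -> 1  [called from main, line 35]
Log origins:
  1: logged in main at line 33
  2: logged in grade_run at line 2
  3: logged in grade_run at line 7
  4: logged in rank_cells at line 11
  5: logged in rank_cells at line 16
  6: logged in main at line 36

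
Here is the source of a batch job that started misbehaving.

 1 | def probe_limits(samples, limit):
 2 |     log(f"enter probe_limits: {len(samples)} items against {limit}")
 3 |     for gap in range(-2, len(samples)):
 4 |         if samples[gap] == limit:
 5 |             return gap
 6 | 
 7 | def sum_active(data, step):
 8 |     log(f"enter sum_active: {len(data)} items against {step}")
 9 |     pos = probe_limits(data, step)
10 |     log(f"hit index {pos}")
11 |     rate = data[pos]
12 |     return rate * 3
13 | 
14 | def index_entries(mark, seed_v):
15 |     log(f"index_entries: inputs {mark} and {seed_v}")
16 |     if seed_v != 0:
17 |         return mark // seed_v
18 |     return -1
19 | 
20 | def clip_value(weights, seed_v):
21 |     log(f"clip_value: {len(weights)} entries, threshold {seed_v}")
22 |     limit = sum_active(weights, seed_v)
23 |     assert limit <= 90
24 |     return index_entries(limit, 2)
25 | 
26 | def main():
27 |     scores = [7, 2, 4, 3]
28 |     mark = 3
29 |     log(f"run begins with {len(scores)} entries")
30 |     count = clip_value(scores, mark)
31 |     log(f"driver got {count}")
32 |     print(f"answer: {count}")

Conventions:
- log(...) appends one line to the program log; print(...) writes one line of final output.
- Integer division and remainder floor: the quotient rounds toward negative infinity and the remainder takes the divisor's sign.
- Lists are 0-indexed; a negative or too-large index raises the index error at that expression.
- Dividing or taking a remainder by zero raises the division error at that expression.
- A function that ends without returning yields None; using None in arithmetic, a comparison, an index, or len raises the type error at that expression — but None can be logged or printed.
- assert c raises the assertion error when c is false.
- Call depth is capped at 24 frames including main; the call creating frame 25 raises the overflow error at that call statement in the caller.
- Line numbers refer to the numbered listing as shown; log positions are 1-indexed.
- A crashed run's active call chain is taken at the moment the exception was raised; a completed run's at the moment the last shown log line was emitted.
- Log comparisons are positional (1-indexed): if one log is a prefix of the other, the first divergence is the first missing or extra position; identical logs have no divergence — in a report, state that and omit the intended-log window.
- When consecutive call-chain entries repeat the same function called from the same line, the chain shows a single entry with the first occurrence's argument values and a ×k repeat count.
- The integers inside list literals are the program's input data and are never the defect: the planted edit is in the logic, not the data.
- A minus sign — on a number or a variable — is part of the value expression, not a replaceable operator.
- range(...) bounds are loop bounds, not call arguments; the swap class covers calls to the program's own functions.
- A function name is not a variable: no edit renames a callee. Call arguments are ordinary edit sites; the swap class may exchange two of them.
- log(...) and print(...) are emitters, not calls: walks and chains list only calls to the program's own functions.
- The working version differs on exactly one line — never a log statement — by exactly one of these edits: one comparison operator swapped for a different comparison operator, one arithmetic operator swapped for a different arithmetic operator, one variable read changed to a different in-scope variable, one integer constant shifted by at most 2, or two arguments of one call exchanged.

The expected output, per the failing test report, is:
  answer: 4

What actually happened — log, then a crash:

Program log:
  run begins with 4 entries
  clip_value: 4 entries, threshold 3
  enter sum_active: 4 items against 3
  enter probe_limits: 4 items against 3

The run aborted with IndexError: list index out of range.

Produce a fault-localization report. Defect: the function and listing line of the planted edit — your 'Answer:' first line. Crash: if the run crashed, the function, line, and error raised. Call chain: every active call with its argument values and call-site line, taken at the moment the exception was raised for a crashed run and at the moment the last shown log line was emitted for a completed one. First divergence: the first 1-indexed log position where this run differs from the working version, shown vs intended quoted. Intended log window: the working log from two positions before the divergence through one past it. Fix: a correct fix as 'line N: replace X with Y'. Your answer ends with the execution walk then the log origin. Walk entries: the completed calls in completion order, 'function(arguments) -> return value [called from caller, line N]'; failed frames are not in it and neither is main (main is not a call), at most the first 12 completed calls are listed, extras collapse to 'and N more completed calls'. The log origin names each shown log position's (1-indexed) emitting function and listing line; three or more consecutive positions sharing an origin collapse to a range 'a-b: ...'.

Answer: the defect is in probe_limits at line 3.
Key observation: The log ends early — 4 lines, where the working version next logs 'hit index 3'.
Crash: probe_limits, line 4, IndexError.
Call chain: main -> clip_value([7, 2, 4, 3], 3) (called at line 30) -> sum_active([7, 2, 4, 3], 3) (called at line 22) -> probe_limits([7, 2, 4, 3], 3) (called at line 9).
First divergence: position 5 — after 4 matching lines the faulty run goes silent; intended next line 'hit index 3'.
Intended log window:
  3: enter sum_active: 4 items against 3
  4: enter probe_limits: 4 items against 3
  5: hit index 3
  6: index_entries: inputs 9 and 2
Execution walk:
  (no call completed)
Log origin:
  1: emitted by main (line 29)
  2: emitted by clip_value (line 21)
  3: emitted by sum_active (line 8)
  4: emitted by probe_limits (line 2)
A correct fix: line 3: replace `-2` with `0`.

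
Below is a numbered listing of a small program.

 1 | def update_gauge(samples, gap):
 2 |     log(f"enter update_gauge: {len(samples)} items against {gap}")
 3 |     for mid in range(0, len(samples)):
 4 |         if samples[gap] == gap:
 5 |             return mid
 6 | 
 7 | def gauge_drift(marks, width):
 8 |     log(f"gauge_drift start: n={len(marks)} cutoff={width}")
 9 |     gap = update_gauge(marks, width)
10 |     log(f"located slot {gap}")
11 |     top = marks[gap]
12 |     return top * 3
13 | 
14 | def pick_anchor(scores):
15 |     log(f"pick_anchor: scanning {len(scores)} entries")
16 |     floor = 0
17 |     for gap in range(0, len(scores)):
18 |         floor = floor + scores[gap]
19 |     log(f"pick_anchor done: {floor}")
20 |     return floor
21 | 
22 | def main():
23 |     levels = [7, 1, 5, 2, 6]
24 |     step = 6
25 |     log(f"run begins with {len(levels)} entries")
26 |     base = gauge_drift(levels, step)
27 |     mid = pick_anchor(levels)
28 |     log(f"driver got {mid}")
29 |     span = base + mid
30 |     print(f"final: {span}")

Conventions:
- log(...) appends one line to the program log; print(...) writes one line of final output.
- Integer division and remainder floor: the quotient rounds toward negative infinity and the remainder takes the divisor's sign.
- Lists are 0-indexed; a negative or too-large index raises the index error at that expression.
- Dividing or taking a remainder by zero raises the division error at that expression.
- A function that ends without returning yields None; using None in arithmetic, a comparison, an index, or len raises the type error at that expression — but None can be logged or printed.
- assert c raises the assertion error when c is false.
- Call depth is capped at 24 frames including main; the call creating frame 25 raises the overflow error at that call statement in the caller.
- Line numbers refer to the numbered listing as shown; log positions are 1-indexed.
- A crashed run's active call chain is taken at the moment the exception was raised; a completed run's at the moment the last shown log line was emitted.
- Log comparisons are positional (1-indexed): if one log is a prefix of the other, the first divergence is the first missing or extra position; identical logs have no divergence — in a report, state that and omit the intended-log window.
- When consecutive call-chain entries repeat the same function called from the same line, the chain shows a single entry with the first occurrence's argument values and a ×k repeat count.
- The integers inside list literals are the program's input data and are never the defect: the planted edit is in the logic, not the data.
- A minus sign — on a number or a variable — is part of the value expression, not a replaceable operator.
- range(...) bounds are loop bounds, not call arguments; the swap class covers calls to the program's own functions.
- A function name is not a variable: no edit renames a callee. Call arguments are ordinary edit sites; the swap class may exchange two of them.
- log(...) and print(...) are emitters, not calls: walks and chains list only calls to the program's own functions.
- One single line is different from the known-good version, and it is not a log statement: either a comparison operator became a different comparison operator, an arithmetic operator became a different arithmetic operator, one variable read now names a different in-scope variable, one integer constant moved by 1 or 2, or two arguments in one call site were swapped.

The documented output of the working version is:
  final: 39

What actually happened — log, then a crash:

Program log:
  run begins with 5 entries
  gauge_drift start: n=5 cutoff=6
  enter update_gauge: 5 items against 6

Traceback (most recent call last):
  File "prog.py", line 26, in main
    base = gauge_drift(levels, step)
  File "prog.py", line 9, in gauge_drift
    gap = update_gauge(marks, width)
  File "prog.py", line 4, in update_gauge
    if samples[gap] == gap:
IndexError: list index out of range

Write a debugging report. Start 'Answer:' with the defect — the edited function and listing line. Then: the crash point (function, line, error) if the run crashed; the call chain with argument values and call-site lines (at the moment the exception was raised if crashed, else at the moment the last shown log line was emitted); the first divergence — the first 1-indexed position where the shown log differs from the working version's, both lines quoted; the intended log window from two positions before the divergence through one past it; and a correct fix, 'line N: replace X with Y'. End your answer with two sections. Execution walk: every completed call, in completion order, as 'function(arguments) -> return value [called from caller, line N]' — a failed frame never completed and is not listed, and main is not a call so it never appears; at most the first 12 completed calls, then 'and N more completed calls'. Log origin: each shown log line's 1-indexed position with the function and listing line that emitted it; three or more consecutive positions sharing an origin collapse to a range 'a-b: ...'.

Answer: the defect is in update_gauge at line 4.
Core observation: Only 3 log lines were emitted before the run died; the intended continuation was 'located slot 4'.
Crash: update_gauge, line 4, IndexError.
Call chain: main -> gauge_drift([7, 1, 5, 2, 6], 6) (called at line 26) -> update_gauge([7, 1, 5, 2, 6], 6) (called at line 9).
First divergence: position 4 — the faulty run's log ends after 3 lines; the working version continues with 'located slot 4'.
Intended log window:
  2: gauge_drift start: n=5 cutoff=6
  3: enter update_gauge: 5 items against 6
  4: located slot 4
  5: pick_anchor: scanning 5 entries
Execution walk:
  (no call completed)
Origin of each log line:
  1: emitted by main (line 25)
  2: emitted by gauge_drift (line 8)
  3: emitted by update_gauge (line 2)
A correct fix: line 4: replace `samples[gap]` with `samples[mid]`.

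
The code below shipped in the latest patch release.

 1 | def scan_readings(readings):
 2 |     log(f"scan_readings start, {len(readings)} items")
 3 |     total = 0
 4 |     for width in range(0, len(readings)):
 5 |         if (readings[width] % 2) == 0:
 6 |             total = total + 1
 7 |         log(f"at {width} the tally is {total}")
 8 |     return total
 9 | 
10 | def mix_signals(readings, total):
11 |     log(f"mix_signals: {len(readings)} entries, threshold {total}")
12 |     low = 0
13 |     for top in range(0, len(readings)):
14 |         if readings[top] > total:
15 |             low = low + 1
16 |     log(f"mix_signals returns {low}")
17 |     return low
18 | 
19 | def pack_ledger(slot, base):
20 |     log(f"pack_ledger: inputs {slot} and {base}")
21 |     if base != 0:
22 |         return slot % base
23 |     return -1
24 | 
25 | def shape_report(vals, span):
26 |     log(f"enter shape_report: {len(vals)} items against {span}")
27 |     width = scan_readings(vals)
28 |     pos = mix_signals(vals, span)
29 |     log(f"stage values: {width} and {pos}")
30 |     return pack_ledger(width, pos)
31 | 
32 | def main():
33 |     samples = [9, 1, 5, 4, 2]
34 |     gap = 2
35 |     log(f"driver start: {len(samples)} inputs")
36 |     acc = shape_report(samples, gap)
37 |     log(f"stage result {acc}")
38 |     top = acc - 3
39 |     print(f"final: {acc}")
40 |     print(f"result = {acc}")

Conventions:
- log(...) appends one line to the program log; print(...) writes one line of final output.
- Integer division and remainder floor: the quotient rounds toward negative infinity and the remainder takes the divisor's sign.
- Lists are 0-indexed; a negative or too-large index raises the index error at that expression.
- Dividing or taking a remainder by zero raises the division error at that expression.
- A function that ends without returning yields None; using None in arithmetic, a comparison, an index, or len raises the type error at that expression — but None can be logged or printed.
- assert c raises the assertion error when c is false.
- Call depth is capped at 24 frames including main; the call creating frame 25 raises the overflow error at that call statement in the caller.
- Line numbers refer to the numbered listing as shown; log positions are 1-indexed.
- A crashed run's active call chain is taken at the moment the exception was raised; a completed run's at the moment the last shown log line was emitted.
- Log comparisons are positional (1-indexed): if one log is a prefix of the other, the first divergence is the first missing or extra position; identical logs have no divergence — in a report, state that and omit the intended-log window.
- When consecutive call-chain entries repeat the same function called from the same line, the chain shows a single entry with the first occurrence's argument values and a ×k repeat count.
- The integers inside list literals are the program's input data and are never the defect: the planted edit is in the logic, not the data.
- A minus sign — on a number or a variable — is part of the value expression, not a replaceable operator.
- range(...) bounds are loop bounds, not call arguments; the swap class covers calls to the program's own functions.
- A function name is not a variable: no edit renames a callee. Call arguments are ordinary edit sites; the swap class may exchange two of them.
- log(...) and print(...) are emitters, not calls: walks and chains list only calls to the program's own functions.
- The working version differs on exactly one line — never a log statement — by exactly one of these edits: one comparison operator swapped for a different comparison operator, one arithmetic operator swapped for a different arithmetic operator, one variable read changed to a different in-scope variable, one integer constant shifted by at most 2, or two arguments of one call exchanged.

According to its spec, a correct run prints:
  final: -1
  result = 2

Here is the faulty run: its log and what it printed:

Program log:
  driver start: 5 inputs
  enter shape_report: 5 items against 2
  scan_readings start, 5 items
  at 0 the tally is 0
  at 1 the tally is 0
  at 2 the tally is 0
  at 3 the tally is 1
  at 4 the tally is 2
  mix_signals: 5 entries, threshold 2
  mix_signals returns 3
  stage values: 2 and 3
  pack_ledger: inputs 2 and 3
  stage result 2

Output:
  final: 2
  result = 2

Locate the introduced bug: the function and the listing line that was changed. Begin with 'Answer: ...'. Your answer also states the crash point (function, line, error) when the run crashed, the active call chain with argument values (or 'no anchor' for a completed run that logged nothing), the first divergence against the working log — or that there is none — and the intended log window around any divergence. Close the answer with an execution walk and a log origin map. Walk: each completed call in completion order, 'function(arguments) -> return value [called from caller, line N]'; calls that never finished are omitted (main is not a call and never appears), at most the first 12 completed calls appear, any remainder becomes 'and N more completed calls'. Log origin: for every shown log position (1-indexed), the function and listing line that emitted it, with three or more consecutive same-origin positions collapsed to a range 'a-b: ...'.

Answer: the defect is in main at line 39.
Key observation: Log streams are identical — the defect surfaces only in the printed output.
Call chain: main.
First divergence: none (the log streams are identical).
Execution walk:
  scan_readings([9, 1, 5, 4, 2]) -> 2  [called from shape_report, line 27]
  mix_signals([9, 1, 5, 4, 2], 2) -> 3  [called from shape_report, line 28]
  pack_ledger(2, 3) -> 2  [called from shape_report, line 30]
  shape_report([9, 1, 5, 4, 2], 2) -> 2  [called from main, line 36]
Origin of each log line:
  1: emitted by main (line 35)
  2: emitted by shape_report (line 26)
  3: emitted by scan_readings (line 2)
  4-8: emitted by scan_readings (line 7)
  9: emitted by mix_signals (line 11)
  10: emitted by mix_signals (line 16)
  11: emitted by shape_report (line 29)
  12: emitted by pack_ledger (line 20)
  13: emitted by main (line 37)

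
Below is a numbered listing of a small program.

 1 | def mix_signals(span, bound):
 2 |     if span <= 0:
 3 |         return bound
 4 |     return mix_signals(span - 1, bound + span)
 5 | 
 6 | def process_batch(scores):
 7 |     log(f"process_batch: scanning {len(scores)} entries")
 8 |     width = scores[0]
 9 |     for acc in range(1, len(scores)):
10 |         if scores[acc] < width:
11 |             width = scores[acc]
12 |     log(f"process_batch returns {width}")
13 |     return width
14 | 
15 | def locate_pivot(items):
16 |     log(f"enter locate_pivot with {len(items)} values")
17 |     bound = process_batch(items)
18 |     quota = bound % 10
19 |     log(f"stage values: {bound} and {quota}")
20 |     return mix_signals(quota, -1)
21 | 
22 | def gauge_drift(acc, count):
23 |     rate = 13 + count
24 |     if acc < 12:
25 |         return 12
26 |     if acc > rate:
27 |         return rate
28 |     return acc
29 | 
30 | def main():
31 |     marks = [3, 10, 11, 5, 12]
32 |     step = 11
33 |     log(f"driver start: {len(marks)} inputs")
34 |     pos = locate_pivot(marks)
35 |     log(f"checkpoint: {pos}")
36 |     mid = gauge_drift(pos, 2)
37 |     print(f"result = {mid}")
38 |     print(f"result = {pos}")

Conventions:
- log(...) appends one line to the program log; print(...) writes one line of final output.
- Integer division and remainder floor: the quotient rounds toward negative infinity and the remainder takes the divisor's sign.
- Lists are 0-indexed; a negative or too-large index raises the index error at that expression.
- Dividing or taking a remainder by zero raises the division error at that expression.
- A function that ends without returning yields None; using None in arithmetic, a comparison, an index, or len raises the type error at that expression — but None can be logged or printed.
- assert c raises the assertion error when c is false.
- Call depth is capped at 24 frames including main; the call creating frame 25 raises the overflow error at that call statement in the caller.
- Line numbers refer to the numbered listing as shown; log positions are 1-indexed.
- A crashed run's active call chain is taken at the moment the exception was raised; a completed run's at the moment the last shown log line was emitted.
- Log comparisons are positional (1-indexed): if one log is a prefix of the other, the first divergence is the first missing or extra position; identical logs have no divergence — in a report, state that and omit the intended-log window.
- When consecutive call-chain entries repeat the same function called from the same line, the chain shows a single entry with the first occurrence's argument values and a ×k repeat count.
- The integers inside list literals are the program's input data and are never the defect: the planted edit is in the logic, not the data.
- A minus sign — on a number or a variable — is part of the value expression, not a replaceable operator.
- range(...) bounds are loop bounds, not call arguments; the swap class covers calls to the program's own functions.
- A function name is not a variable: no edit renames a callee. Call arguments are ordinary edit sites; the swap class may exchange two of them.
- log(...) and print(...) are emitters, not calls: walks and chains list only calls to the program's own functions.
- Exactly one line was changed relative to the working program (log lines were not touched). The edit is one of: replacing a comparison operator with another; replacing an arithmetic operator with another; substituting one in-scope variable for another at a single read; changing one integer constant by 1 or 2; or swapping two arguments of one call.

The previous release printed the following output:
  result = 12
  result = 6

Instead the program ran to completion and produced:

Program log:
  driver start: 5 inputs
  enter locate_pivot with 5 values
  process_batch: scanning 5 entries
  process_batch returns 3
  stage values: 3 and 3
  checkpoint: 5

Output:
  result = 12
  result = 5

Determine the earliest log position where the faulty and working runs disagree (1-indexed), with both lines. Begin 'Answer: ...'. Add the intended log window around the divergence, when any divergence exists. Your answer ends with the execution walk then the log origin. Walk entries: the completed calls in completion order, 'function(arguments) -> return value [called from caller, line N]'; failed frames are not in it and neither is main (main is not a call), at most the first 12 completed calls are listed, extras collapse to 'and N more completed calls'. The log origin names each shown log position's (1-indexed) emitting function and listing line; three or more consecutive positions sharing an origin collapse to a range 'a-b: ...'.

Answer: position 6; shown 'checkpoint: 5' vs intended 'checkpoint: 6'.
Intended log window:
  4: process_batch returns 3
  5: stage values: 3 and 3
  6: checkpoint: 6
Execution walk:
  process_batch([3, 10, 11, 5, 12]) -> 3  [called from locate_pivot, line 17]
  mix_signals(0, 5) -> 5  [called from mix_signals, line 4]
  mix_signals(1, 4) -> 5  [called from mix_signals, line 4]
  mix_signals(2, 2) -> 5  [called from mix_signals, line 4]
  mix_signals(3, -1) -> 5  [called from locate_pivot, line 20]
  locate_pivot([3, 10, 11, 5, 12]) -> 5  [called from main, line 34]
  gauge_drift(5, 2) -> 12  [called from main, line 36]
Origin of each log line:
  1: emitted by main (line 33)
  2: emitted by locate_pivot (line 16)
  3: emitted by process_batch (line 7)
  4: emitted by process_batch (line 12)
  5: emitted by locate_pivot (line 19)
  6: emitted by main (line 35)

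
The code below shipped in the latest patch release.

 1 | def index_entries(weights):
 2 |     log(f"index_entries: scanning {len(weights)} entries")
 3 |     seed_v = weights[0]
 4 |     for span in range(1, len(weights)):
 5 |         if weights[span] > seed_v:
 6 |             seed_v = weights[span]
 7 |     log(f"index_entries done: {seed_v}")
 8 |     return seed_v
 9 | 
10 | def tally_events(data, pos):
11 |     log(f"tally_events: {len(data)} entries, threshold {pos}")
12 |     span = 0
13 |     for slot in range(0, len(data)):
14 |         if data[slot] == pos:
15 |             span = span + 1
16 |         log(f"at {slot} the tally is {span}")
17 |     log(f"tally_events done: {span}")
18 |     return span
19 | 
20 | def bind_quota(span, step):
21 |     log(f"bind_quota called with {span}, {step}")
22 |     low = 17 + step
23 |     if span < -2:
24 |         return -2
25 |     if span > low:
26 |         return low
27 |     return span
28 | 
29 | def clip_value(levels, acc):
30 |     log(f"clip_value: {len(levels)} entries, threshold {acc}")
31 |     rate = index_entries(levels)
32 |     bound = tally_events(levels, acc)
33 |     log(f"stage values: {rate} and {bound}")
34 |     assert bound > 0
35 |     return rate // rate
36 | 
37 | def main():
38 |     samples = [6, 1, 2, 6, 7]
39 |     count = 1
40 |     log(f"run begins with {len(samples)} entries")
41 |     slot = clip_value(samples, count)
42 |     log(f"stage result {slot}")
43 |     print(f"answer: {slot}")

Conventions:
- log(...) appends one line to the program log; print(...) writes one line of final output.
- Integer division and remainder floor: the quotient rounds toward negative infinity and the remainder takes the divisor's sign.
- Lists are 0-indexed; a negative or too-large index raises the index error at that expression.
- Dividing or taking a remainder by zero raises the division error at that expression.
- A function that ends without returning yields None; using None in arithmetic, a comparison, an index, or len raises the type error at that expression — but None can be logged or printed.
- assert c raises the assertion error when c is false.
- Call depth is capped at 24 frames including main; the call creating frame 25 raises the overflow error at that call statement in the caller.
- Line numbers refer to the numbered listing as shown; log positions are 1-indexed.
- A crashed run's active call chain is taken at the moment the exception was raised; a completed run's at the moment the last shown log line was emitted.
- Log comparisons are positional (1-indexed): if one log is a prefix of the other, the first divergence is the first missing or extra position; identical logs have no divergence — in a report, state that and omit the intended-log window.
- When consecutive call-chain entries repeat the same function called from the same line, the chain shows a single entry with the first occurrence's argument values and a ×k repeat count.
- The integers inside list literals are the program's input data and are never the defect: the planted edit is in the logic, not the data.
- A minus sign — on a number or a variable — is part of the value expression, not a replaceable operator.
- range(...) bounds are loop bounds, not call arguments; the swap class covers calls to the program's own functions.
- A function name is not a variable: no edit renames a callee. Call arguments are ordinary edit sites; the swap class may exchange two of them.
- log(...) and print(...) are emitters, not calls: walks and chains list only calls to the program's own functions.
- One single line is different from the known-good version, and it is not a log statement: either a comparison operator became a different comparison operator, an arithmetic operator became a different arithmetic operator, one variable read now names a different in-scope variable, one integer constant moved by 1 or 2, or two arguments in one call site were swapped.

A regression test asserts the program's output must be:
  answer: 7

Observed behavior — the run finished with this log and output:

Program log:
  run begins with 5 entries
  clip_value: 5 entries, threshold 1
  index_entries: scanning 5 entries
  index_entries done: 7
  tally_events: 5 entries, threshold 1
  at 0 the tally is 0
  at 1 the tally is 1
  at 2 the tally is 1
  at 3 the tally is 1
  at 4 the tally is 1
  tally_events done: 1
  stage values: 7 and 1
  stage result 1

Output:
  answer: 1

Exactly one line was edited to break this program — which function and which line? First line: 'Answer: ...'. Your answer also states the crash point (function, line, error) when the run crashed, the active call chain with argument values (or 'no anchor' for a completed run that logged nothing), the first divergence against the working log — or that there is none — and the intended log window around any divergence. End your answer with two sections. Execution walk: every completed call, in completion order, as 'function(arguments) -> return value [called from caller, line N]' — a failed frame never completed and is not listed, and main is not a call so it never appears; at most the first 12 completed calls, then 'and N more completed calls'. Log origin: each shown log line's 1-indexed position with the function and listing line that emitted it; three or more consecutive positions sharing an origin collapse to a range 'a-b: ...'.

Answer: the defect is in clip_value at line 35.
Key observation: The log first diverges at position 13: the faulty run prints 'stage result 1' where the working version prints 'stage result 7'.
Call chain: main.
First divergence: position 13 — shown 'stage result 1', intended 'stage result 7'.
Intended log window:
  11: tally_events done: 1
  12: stage values: 7 and 1
  13: stage result 7
Execution walk:
  index_entries([6, 1, 2, 6, 7]) -> 7  [called from clip_value, line 31]
  tally_events([6, 1, 2, 6, 7], 1) -> 1  [called from clip_value, line 32]
  clip_value([6, 1, 2, 6, 7], 1) -> 1  [called from main, line 41]
Log origin:
  1: emitted by main (line 40)
  2: emitted by clip_value (line 30)
  3: emitted by index_entries (line 2)
  4: emitted by index_entries (line 7)
  5: emitted by tally_events (line 11)
  6-10: emitted by tally_events (line 16)
  11: emitted by tally_events (line 17)
  12: emitted by clip_value (line 33)
  13: emitted by main (line 42)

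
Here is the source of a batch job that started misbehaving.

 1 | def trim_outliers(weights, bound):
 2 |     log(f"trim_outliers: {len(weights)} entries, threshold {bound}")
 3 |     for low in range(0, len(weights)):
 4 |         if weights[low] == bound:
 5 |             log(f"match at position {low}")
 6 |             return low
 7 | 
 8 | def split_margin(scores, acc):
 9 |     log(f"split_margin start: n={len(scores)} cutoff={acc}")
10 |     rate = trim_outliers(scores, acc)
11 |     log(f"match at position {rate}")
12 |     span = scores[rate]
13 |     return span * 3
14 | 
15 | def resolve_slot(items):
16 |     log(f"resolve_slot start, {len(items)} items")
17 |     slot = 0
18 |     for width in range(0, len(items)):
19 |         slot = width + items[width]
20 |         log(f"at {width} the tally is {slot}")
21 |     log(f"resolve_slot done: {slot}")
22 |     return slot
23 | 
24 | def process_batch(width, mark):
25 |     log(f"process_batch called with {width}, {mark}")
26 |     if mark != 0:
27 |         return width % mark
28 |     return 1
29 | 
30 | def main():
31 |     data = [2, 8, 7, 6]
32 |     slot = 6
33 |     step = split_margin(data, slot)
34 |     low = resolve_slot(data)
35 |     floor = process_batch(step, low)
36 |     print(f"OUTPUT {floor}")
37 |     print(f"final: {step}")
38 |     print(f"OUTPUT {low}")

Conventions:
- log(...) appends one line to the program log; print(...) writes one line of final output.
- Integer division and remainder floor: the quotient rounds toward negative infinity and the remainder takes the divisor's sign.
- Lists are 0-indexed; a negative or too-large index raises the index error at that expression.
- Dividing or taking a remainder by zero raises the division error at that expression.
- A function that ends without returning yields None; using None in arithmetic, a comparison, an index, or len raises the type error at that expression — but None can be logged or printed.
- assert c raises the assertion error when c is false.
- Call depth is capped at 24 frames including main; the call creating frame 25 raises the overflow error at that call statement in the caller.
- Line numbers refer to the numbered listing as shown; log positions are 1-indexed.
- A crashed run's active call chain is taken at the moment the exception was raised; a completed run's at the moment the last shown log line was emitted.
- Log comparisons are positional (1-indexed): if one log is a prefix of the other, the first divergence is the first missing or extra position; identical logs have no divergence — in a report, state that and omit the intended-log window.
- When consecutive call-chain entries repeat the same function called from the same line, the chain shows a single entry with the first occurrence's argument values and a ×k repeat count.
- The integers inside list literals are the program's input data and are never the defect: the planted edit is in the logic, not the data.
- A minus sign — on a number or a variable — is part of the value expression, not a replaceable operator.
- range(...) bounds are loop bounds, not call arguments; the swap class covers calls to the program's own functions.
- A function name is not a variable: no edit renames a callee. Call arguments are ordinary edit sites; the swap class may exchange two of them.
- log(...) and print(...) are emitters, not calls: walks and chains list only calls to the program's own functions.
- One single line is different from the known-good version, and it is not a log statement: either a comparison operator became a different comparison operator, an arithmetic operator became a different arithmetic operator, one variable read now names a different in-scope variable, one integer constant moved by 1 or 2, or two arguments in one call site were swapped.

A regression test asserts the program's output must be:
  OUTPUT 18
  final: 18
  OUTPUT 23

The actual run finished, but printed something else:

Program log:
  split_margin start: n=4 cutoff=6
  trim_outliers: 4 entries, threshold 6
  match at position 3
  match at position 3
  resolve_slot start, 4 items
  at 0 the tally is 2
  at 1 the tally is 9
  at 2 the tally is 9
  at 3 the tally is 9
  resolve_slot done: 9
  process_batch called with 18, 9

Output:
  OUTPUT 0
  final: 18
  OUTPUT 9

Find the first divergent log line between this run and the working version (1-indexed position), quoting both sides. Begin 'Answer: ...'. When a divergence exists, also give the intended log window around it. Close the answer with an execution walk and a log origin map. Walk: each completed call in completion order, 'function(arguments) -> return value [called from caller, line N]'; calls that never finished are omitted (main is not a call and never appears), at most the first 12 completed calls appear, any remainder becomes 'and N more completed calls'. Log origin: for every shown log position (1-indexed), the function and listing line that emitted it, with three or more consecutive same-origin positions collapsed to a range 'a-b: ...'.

Answer: at position 7 the run shows 'at 1 the tally is 9' where the working version logs 'at 1 the tally is 10'.
Intended log window:
  5: resolve_slot start, 4 items
  6: at 0 the tally is 2
  7: at 1 the tally is 10
  8: at 2 the tally is 17
Execution walk:
  trim_outliers([2, 8, 7, 6], 6) -> 3  [called from split_margin, line 10]
  split_margin([2, 8, 7, 6], 6) -> 18  [called from main, line 33]
  resolve_slot([2, 8, 7, 6]) -> 9  [called from main, line 34]
  process_batch(18, 9) -> 0  [called from main, line 35]
Log origins:
  1: from split_margin, line 9
  2: from trim_outliers, line 2
  3: from trim_outliers, line 5
  4: from split_margin, line 11
  5: from resolve_slot, line 16
  6-9: from resolve_slot, line 20
  10: from resolve_slot, line 21
  11: from process_batch, line 25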